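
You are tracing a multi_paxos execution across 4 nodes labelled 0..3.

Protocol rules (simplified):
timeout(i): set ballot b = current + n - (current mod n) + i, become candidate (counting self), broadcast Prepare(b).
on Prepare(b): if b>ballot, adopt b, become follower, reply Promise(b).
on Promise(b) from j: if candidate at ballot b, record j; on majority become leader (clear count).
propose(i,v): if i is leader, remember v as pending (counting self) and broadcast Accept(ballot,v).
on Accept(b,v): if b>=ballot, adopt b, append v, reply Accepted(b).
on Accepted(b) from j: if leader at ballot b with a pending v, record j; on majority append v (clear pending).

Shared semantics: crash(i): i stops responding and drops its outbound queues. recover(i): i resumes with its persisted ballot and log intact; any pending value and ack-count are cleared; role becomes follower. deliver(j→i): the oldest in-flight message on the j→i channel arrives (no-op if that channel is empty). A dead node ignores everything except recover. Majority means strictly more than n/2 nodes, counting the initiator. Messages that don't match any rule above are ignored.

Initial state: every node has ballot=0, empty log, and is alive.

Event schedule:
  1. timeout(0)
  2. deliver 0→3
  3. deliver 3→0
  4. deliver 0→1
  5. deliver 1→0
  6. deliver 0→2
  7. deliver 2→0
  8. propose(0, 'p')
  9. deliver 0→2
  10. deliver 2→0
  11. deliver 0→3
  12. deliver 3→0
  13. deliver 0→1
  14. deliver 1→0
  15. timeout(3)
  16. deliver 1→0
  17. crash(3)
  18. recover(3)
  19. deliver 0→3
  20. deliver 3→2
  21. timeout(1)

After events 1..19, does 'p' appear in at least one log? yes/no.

step 1 timeout(0): 0={cand,b=4,log=-}
step 2 deliver 0→3: 3={foll,b=4,log=-}
step 3 deliver 3→0: —
step 4 deliver 0→1: 1={foll,b=4,log=-}
step 5 deliver 1→0: 0={lead,b=4,log=-}
step 6 deliver 0→2: 2={foll,b=4,log=-}
step 7 deliver 2→0: —
step 8 propose(0,'p'): —
step 9 deliver 0→2: 2={foll,b=4,log=p}
step 10 deliver 2→0: —
step 11 deliver 0→3: 3={foll,b=4,log=p}
step 12 deliver 3→0: 0={lead,b=4,log=p}
step 13 deliver 0→1: 1={foll,b=4,log=p}
step 14 deliver 1→0: —
step 15 timeout(3): 3={cand,b=11,log=p}
step 16 deliver 1→0: —
step 17 crash(3): 3={✗cand,b=11,log=p}
step 18 recover(3): 3={foll,b=11,log=p}
step 19 deliver 0→3: —

yes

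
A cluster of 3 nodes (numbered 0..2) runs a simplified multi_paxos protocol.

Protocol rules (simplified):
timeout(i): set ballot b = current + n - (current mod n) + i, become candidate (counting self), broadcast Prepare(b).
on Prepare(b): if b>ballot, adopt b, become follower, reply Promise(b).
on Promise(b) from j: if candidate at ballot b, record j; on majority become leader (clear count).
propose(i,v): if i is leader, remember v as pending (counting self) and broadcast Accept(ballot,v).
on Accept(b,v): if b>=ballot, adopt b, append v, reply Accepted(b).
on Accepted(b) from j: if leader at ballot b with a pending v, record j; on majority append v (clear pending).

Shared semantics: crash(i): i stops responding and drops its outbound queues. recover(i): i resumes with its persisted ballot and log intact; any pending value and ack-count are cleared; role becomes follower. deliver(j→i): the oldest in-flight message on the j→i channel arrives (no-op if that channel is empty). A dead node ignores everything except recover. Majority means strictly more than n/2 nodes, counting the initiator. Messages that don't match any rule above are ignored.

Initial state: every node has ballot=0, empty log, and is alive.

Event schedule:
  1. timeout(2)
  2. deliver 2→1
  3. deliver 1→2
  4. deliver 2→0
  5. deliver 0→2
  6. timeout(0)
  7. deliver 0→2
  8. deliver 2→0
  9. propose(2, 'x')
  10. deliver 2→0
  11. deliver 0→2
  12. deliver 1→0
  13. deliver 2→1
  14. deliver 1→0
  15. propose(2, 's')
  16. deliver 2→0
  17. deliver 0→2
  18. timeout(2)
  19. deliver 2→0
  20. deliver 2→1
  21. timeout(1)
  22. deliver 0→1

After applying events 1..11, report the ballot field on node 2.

after 1 — timeout(2): n2:cand/b5/[-]
after 2 — deliver 2→1: n1:foll/b5/[-]
after 3 — deliver 1→2: n2:lead/b5/[-]
after 4 — deliver 2→0: n0:foll/b5/[-]
after 5 — deliver 0→2: ·
after 6 — timeout(0): n0:cand/b6/[-]
after 7 — deliver 0→2: n2:foll/b6/[-]
after 8 — deliver 2→0: n0:lead/b6/[-]
after 9 — propose(2,'x'): ·
after 10 — deliver 2→0: ·
after 11 — deliver 0→2: ·

6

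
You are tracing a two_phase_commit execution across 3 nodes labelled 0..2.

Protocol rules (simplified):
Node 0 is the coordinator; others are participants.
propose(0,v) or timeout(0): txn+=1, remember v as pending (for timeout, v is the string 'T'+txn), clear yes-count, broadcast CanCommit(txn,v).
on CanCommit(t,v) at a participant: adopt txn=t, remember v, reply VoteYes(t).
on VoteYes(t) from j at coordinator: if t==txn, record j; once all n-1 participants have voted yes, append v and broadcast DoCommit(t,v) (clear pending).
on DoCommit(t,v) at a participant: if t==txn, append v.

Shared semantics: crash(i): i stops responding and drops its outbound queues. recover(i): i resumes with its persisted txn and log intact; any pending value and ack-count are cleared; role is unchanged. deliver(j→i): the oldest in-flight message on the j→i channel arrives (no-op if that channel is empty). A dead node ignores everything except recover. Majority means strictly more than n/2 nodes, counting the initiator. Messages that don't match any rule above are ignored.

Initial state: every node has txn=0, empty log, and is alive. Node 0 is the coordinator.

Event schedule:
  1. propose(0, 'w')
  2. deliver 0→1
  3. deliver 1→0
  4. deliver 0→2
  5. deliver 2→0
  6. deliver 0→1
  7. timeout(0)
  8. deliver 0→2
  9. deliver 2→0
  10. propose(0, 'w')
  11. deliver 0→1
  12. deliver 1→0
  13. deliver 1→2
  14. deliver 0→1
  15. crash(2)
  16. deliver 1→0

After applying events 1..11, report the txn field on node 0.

3

after 1 — propose(0,'w'): n0:coor/t1/[-]
after 2 — deliver 0→1: n1:part/t1/[-]
after 3 — deliver 1→0: ·
after 4 — deliver 0→2: n2:part/t1/[-]
after 5 — deliver 2→0: n0:coor/t1/[w]
after 6 — deliver 0→1: n1:part/t1/[w]
after 7 — timeout(0): n0:coor/t2/[w]
after 8 — deliver 0→2: n2:part/t1/[w]
after 9 — deliver 2→0: ·
after 10 — propose(0,'w'): n0:coor/t3/[w]
after 11 — deliver 0→1: n1:part/t2/[w]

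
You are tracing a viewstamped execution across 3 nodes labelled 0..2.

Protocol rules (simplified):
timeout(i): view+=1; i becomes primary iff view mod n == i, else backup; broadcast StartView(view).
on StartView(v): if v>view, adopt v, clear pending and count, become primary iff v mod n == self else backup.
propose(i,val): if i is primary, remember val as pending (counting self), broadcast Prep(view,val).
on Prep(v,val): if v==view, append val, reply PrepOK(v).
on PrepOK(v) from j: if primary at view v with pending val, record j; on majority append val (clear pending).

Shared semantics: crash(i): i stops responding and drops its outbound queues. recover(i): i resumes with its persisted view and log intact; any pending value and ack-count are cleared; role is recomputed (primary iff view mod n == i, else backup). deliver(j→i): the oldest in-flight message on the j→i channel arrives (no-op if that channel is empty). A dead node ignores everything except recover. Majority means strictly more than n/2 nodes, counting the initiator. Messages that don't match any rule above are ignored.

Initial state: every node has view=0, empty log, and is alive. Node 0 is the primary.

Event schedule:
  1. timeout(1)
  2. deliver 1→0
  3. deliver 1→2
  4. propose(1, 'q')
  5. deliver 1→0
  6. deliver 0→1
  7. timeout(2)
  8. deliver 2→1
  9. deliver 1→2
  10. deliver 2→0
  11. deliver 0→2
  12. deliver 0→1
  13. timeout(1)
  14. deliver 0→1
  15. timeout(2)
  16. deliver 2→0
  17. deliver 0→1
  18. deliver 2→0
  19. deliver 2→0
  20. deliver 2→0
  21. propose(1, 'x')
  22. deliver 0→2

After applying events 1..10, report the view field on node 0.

2

step 1 timeout(1): 1={prim,v=1,log=-}
step 2 deliver 1→0: 0={back,v=1,log=-}
step 3 deliver 1→2: 2={back,v=1,log=-}
step 4 propose(1,'q'): —
step 5 deliver 1→0: 0={back,v=1,log=q}
step 6 deliver 0→1: 1={prim,v=1,log=q}
step 7 timeout(2): 2={prim,v=2,log=-}
step 8 deliver 2→1: 1={back,v=2,log=q}
step 9 deliver 1→2: —
step 10 deliver 2→0: 0={back,v=2,log=q}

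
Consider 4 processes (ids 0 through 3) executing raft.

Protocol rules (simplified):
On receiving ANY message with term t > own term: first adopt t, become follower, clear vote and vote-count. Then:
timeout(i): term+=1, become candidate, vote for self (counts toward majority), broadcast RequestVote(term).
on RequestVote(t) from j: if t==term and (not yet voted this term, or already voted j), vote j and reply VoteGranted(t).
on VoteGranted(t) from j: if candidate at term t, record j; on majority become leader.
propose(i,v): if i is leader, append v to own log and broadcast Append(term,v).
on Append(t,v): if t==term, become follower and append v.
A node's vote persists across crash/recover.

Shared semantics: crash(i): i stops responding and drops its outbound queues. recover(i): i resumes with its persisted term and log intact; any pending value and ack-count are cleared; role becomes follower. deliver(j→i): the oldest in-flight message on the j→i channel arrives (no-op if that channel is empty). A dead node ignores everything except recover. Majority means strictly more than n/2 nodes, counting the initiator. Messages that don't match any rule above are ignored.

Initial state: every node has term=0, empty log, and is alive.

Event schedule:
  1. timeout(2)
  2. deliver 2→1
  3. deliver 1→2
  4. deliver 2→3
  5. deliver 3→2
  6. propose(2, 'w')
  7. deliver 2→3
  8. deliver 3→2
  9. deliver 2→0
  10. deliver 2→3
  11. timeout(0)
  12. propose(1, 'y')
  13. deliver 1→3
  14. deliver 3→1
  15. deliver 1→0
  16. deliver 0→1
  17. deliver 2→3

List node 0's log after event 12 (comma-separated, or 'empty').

empty

after 1 — timeout(2): n2:cand/t1/[-]
after 2 — deliver 2→1: n1:foll/t1/[-]
after 3 — deliver 1→2: ·
after 4 — deliver 2→3: n3:foll/t1/[-]
after 5 — deliver 3→2: n2:lead/t1/[-]
after 6 — propose(2,'w'): n2:lead/t1/[w]
after 7 — deliver 2→3: n3:foll/t1/[w]
after 8 — deliver 3→2: ·
after 9 — deliver 2→0: n0:foll/t1/[-]
after 10 — deliver 2→3: ·
after 11 — timeout(0): n0:cand/t2/[-]
after 12 — propose(1,'y'): ·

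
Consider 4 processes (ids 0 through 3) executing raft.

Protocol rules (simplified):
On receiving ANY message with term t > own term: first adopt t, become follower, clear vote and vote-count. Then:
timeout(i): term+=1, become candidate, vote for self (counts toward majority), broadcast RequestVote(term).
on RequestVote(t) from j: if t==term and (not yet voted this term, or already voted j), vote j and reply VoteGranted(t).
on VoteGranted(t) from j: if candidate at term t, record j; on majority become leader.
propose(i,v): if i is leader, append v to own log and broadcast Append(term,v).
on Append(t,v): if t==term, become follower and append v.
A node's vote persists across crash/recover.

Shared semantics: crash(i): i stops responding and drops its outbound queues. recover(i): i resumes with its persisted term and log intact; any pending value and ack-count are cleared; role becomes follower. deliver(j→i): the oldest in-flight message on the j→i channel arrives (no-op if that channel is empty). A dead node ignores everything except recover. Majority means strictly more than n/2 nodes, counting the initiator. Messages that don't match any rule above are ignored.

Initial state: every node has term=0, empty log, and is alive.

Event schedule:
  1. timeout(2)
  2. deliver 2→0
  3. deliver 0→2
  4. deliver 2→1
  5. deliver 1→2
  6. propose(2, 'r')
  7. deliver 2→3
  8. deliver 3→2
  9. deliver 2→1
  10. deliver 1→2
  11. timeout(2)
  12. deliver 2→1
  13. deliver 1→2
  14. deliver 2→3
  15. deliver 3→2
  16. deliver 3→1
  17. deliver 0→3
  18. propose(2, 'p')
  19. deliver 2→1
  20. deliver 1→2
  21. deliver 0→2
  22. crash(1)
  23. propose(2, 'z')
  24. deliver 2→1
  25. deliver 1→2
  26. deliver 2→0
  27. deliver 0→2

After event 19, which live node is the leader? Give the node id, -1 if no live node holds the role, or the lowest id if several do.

-1

step 1 timeout(2): 2={cand,t=1,log=-}
step 2 deliver 2→0: 0={foll,t=1,log=-}
step 3 deliver 0→2: —
step 4 deliver 2→1: 1={foll,t=1,log=-}
step 5 deliver 1→2: 2={lead,t=1,log=-}
step 6 propose(2,'r'): 2={lead,t=1,log=r}
step 7 deliver 2→3: 3={foll,t=1,log=-}
step 8 deliver 3→2: —
step 9 deliver 2→1: 1={foll,t=1,log=r}
step 10 deliver 1→2: —
step 11 timeout(2): 2={cand,t=2,log=r}
step 12 deliver 2→1: 1={foll,t=2,log=r}
step 13 deliver 1→2: —
step 14 deliver 2→3: 3={foll,t=1,log=r}
step 15 deliver 3→2: —
step 16 deliver 3→1: —
step 17 deliver 0→3: —
step 18 propose(2,'p'): —
step 19 deliver 2→1: —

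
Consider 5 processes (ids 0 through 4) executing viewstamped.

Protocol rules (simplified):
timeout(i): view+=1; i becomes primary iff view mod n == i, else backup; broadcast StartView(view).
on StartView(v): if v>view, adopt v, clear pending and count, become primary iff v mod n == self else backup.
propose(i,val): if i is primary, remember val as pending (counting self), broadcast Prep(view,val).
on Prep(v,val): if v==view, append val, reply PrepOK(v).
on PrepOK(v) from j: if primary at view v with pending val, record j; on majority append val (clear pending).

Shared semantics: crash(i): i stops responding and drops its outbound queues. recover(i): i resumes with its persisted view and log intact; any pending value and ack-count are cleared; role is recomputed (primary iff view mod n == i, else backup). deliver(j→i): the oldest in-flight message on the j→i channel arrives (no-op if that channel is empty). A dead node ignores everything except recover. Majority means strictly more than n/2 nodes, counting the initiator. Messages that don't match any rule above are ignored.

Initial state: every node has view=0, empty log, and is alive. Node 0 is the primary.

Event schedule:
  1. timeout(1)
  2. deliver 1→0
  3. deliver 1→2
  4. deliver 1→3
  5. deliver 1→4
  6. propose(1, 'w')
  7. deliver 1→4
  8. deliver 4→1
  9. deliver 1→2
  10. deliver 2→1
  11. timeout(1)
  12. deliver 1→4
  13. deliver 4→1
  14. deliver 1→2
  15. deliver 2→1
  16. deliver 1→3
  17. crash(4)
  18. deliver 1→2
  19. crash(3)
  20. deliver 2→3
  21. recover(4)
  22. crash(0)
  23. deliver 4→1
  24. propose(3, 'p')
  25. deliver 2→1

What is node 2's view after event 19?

2

e1 timeout(1): 1[prim,v=1,-]
e2 deliver 1→0: 0[back,v=1,-]
e3 deliver 1→2: 2[back,v=1,-]
e4 deliver 1→3: 3[back,v=1,-]
e5 deliver 1→4: 4[back,v=1,-]
e6 propose(1,'w'): ·
e7 deliver 1→4: 4[back,v=1,w]
e8 deliver 4→1: ·
e9 deliver 1→2: 2[back,v=1,w]
e10 deliver 2→1: 1[prim,v=1,w]
e11 timeout(1): 1[back,v=2,w]
e12 deliver 1→4: 4[back,v=2,w]
e13 deliver 4→1: ·
e14 deliver 1→2: 2[prim,v=2,w]
e15 deliver 2→1: ·
e16 deliver 1→3: 3[back,v=1,w]
e17 crash(4): 4[✗back,v=2,w]
e18 deliver 1→2: ·
e19 crash(3): 3[✗back,v=1,w]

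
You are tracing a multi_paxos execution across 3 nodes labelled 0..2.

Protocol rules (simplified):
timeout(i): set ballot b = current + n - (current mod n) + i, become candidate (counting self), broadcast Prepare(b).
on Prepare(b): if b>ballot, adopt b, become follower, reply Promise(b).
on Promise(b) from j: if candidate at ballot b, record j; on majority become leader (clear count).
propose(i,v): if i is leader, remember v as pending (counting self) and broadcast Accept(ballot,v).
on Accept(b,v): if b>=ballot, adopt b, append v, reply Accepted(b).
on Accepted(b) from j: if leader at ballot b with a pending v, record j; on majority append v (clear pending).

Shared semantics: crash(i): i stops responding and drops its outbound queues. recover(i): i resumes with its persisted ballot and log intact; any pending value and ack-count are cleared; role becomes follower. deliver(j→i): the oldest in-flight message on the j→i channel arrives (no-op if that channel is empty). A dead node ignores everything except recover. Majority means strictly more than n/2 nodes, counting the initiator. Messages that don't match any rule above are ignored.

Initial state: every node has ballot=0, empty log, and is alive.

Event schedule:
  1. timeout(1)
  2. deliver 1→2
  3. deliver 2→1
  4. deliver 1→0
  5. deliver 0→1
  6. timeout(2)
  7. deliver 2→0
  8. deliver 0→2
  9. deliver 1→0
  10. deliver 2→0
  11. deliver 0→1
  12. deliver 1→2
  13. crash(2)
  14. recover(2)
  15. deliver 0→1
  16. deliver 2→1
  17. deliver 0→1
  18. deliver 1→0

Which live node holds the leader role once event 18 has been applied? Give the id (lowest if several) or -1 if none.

1

step 1 timeout(1): 1={cand,b=4,log=-}
step 2 deliver 1→2: 2={foll,b=4,log=-}
step 3 deliver 2→1: 1={lead,b=4,log=-}
step 4 deliver 1→0: 0={foll,b=4,log=-}
step 5 deliver 0→1: —
step 6 timeout(2): 2={cand,b=8,log=-}
step 7 deliver 2→0: 0={foll,b=8,log=-}
step 8 deliver 0→2: 2={lead,b=8,log=-}
step 9 deliver 1→0: —
step 10 deliver 2→0: —
step 11 deliver 0→1: —
step 12 deliver 1→2: —
step 13 crash(2): 2={✗lead,b=8,log=-}
step 14 recover(2): 2={foll,b=8,log=-}
step 15 deliver 0→1: —
step 16 deliver 2→1: —
step 17 deliver 0→1: —
step 18 deliver 1→0: —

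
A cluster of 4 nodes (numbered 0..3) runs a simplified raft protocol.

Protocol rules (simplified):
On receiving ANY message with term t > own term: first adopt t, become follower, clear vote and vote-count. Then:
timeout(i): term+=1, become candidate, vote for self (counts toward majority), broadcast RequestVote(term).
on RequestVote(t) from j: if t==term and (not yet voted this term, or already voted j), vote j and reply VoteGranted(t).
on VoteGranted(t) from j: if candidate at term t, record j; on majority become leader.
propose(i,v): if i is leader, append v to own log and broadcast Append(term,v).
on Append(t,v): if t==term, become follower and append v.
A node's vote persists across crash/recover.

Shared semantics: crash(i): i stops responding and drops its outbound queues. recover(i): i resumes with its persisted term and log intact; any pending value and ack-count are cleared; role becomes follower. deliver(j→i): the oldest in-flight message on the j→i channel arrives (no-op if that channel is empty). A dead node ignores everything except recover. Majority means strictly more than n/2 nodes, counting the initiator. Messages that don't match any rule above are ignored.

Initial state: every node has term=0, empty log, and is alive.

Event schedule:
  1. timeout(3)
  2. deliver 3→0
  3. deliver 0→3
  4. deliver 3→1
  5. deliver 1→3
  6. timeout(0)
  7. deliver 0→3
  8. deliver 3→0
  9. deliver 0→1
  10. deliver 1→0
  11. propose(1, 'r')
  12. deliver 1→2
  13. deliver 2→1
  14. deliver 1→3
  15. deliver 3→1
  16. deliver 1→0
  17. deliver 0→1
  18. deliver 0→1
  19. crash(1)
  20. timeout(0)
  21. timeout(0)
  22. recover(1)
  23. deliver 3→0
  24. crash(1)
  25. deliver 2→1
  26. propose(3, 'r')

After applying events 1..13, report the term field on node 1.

2

e1 timeout(3): 3[cand,t=1,-]
e2 deliver 3→0: 0[foll,t=1,-]
e3 deliver 0→3: ·
e4 deliver 3→1: 1[foll,t=1,-]
e5 deliver 1→3: 3[lead,t=1,-]
e6 timeout(0): 0[cand,t=2,-]
e7 deliver 0→3: 3[foll,t=2,-]
e8 deliver 3→0: ·
e9 deliver 0→1: 1[foll,t=2,-]
e10 deliver 1→0: 0[lead,t=2,-]
e11 propose(1,'r'): ·
e12 deliver 1→2: ·
e13 deliver 2→1: ·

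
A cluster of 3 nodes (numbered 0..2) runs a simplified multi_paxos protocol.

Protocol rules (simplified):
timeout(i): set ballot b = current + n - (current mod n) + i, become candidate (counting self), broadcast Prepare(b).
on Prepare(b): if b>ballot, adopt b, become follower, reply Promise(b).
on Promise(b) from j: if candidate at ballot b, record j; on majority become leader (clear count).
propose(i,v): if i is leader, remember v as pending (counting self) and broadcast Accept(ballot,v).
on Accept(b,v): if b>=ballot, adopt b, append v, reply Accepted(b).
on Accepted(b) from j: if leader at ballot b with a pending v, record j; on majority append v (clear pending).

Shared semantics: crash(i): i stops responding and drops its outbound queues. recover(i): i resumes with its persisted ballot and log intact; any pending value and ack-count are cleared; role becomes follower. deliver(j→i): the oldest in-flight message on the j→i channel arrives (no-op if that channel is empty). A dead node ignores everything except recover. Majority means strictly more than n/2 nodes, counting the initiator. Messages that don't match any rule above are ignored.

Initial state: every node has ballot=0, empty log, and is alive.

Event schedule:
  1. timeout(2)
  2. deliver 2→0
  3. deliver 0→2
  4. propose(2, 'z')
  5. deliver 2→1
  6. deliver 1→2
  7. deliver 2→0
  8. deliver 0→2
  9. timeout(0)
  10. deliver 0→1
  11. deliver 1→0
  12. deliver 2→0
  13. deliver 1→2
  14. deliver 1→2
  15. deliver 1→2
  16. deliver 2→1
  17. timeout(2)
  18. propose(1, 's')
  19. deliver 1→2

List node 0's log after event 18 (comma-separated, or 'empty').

z

e1 timeout(2): 2[cand,b=5,-]
e2 deliver 2→0: 0[foll,b=5,-]
e3 deliver 0→2: 2[lead,b=5,-]
e4 propose(2,'z'): ·
e5 deliver 2→1: 1[foll,b=5,-]
e6 deliver 1→2: ·
e7 deliver 2→0: 0[foll,b=5,z]
e8 deliver 0→2: 2[lead,b=5,z]
e9 timeout(0): 0[cand,b=6,z]
e10 deliver 0→1: 1[foll,b=6,-]
e11 deliver 1→0: 0[lead,b=6,z]
e12 deliver 2→0: ·
e13 deliver 1→2: ·
e14 deliver 1→2: ·
e15 deliver 1→2: ·
e16 deliver 2→1: ·
e17 timeout(2): 2[cand,b=8,z]
e18 propose(1,'s'): ·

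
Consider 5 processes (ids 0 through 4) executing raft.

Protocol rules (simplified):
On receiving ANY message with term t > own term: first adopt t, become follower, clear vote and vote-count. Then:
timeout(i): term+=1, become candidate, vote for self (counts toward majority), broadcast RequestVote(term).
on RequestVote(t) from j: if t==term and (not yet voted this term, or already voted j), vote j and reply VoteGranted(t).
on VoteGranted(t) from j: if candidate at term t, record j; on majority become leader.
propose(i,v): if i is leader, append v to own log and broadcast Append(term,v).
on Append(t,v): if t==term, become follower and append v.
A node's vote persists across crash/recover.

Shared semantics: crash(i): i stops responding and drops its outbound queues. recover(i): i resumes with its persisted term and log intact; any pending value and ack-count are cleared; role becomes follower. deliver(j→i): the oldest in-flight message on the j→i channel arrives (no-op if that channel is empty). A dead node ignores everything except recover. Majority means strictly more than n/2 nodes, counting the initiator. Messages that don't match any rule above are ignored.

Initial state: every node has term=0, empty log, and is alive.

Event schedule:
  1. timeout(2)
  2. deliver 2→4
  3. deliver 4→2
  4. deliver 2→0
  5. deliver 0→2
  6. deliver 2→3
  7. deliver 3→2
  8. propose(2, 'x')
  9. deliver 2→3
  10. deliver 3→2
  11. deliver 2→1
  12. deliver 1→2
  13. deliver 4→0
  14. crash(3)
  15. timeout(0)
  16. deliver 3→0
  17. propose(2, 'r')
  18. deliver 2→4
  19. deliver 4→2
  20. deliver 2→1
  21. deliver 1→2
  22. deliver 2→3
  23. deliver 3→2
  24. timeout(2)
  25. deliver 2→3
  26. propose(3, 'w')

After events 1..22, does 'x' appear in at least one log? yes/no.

[1] timeout(2) → N2(cand t1 [-])
[2] deliver 2→4 → N4(foll t1 [-])
[3] deliver 4→2 → ∅
[4] deliver 2→0 → N0(foll t1 [-])
[5] deliver 0→2 → N2(lead t1 [-])
[6] deliver 2→3 → N3(foll t1 [-])
[7] deliver 3→2 → ∅
[8] propose(2,'x') → N2(lead t1 [x])
[9] deliver 2→3 → N3(foll t1 [x])
[10] deliver 3→2 → ∅
[11] deliver 2→1 → N1(foll t1 [-])
[12] deliver 1→2 → ∅
[13] deliver 4→0 → ∅
[14] crash(3) → N3(✗foll t1 [x])
[15] timeout(0) → N0(cand t2 [-])
[16] deliver 3→0 → ∅
[17] propose(2,'r') → N2(lead t1 [x,r])
[18] deliver 2→4 → N4(foll t1 [x])
[19] deliver 4→2 → ∅
[20] deliver 2→1 → N1(foll t1 [x])
[21] deliver 1→2 → ∅
[22] deliver 2→3 → ∅

yes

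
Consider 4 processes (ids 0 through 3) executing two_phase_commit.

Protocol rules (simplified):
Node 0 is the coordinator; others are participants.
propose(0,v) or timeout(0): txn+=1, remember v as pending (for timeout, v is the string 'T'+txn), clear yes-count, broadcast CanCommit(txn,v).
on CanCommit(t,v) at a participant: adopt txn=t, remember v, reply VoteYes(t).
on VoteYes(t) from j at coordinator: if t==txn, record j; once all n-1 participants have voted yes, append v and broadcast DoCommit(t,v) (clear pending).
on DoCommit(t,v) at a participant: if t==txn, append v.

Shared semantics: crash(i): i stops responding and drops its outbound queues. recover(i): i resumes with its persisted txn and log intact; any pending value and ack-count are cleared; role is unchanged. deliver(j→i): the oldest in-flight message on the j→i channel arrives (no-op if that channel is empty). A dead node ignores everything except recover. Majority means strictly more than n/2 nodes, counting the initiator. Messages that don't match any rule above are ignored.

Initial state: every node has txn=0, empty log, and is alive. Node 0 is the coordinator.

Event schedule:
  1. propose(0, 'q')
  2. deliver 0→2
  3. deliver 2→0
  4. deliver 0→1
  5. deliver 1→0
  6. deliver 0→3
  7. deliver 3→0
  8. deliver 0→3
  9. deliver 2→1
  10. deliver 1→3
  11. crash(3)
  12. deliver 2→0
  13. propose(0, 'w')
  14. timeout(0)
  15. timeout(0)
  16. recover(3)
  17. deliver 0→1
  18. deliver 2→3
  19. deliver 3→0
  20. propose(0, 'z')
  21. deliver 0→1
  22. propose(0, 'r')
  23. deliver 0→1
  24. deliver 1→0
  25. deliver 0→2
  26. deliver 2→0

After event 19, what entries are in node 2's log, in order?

empty

after 1 — propose(0,'q'): n0:coor/t1/[-]
after 2 — deliver 0→2: n2:part/t1/[-]
after 3 — deliver 2→0: ·
after 4 — deliver 0→1: n1:part/t1/[-]
after 5 — deliver 1→0: ·
after 6 — deliver 0→3: n3:part/t1/[-]
after 7 — deliver 3→0: n0:coor/t1/[q]
after 8 — deliver 0→3: n3:part/t1/[q]
after 9 — deliver 2→1: ·
after 10 — deliver 1→3: ·
after 11 — crash(3): n3:✗part/t1/[q]
after 12 — deliver 2→0: ·
after 13 — propose(0,'w'): n0:coor/t2/[q]
after 14 — timeout(0): n0:coor/t3/[q]
after 15 — timeout(0): n0:coor/t4/[q]
after 16 — recover(3): n3:part/t1/[q]
after 17 — deliver 0→1: n1:part/t1/[q]
after 18 — deliver 2→3: ·
after 19 — deliver 3→0: ·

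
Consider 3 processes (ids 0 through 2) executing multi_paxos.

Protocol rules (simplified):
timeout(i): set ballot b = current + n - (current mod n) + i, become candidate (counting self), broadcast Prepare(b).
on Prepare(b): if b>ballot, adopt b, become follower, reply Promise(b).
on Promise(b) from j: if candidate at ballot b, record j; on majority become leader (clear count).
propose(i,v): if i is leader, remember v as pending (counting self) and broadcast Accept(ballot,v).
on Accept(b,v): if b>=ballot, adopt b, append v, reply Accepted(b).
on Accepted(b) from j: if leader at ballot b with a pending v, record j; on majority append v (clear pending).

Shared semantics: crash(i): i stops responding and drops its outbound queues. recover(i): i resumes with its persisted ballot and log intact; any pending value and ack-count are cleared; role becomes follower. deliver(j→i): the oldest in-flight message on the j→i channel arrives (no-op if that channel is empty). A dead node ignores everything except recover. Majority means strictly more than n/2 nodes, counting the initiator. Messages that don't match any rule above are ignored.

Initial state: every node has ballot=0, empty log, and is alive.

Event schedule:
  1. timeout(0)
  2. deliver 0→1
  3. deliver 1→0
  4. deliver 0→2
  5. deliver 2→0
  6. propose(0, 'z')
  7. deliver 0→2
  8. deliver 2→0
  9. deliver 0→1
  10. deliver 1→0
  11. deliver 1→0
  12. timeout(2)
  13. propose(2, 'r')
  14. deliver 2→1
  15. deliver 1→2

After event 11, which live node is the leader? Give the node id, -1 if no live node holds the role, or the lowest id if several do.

e1 timeout(0): 0[cand,b=3,-]
e2 deliver 0→1: 1[foll,b=3,-]
e3 deliver 1→0: 0[lead,b=3,-]
e4 deliver 0→2: 2[foll,b=3,-]
e5 deliver 2→0: ·
e6 propose(0,'z'): ·
e7 deliver 0→2: 2[foll,b=3,z]
e8 deliver 2→0: 0[lead,b=3,z]
e9 deliver 0→1: 1[foll,b=3,z]
e10 deliver 1→0: ·
e11 deliver 1→0: ·

0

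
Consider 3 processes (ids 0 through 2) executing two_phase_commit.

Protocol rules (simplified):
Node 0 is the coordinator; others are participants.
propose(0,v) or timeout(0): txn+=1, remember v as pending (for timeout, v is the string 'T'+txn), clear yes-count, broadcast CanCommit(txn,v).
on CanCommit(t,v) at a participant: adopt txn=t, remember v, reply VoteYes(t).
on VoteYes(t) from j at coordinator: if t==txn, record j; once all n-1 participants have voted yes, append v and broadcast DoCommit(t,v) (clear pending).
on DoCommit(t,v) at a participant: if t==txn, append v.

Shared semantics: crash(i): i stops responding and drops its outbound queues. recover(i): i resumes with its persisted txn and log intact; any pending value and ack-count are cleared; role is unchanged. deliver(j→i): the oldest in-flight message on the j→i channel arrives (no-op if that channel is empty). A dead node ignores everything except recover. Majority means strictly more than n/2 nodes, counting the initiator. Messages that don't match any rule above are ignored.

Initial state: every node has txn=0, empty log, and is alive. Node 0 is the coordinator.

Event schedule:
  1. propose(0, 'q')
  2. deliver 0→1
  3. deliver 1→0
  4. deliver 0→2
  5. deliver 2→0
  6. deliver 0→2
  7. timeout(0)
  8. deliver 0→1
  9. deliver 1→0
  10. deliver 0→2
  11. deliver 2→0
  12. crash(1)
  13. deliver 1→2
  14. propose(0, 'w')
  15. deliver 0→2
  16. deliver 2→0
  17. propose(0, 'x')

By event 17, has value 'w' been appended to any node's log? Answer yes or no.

[1] propose(0,'q') → N0(coor t1 [-])
[2] deliver 0→1 → N1(part t1 [-])
[3] deliver 1→0 → ∅
[4] deliver 0→2 → N2(part t1 [-])
[5] deliver 2→0 → N0(coor t1 [q])
[6] deliver 0→2 → N2(part t1 [q])
[7] timeout(0) → N0(coor t2 [q])
[8] deliver 0→1 → N1(part t1 [q])
[9] deliver 1→0 → ∅
[10] deliver 0→2 → N2(part t2 [q])
[11] deliver 2→0 → ∅
[12] crash(1) → N1(✗part t1 [q])
[13] deliver 1→2 → ∅
[14] propose(0,'w') → N0(coor t3 [q])
[15] deliver 0→2 → N2(part t3 [q])
[16] deliver 2→0 → ∅
[17] propose(0,'x') → N0(coor t4 [q])

no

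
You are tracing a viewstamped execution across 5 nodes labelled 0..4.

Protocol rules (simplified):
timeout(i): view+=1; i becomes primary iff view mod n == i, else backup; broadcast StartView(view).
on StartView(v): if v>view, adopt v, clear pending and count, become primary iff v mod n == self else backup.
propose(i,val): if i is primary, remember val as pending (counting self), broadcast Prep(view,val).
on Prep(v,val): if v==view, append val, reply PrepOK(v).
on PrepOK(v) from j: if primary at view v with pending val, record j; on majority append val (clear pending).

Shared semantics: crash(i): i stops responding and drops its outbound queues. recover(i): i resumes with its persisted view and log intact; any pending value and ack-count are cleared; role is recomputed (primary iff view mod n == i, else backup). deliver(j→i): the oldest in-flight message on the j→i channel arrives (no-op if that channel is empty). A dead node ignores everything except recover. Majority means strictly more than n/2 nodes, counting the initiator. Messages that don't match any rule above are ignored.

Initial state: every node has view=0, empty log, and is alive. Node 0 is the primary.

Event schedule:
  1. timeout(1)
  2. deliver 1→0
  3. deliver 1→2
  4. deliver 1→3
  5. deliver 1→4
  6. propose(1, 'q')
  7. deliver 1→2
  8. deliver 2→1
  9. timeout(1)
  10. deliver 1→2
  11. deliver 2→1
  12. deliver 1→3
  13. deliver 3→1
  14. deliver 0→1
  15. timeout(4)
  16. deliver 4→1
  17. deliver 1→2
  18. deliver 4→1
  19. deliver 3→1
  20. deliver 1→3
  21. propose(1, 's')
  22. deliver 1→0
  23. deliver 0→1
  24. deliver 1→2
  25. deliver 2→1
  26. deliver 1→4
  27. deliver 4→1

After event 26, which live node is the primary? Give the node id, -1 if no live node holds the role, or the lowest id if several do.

[1] timeout(1) → N1(prim v1 [-])
[2] deliver 1→0 → N0(back v1 [-])
[3] deliver 1→2 → N2(back v1 [-])
[4] deliver 1→3 → N3(back v1 [-])
[5] deliver 1→4 → N4(back v1 [-])
[6] propose(1,'q') → ∅
[7] deliver 1→2 → N2(back v1 [q])
[8] deliver 2→1 → ∅
[9] timeout(1) → N1(back v2 [-])
[10] deliver 1→2 → N2(prim v2 [q])
[11] deliver 2→1 → ∅
[12] deliver 1→3 → N3(back v1 [q])
[13] deliver 3→1 → ∅
[14] deliver 0→1 → ∅
[15] timeout(4) → N4(back v2 [-])
[16] deliver 4→1 → ∅
[17] deliver 1→2 → ∅
[18] deliver 4→1 → ∅
[19] deliver 3→1 → ∅
[20] deliver 1→3 → N3(back v2 [q])
[21] propose(1,'s') → ∅
[22] deliver 1→0 → N0(back v1 [q])
[23] deliver 0→1 → ∅
[24] deliver 1→2 → ∅
[25] deliver 2→1 → ∅
[26] deliver 1→4 → ∅

2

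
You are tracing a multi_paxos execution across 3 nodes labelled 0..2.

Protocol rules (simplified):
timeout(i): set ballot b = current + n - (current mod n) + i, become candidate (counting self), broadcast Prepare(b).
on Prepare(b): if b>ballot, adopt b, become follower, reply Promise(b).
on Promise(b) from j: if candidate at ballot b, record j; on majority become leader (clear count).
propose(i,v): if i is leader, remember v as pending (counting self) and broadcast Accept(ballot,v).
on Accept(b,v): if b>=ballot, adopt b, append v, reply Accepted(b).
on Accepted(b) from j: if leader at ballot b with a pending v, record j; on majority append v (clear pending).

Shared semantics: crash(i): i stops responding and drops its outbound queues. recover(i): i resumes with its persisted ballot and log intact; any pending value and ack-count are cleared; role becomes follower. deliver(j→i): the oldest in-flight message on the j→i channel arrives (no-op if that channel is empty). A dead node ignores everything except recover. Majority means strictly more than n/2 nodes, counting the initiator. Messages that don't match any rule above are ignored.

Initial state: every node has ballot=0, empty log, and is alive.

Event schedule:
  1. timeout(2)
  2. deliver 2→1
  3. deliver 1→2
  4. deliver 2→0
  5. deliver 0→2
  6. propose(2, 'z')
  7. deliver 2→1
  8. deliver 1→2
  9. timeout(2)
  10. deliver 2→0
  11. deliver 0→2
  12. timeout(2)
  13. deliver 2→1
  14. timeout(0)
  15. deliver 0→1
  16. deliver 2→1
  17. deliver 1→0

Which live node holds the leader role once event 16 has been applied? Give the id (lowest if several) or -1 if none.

e1 timeout(2): 2[cand,b=5,-]
e2 deliver 2→1: 1[foll,b=5,-]
e3 deliver 1→2: 2[lead,b=5,-]
e4 deliver 2→0: 0[foll,b=5,-]
e5 deliver 0→2: ·
e6 propose(2,'z'): ·
e7 deliver 2→1: 1[foll,b=5,z]
e8 deliver 1→2: 2[lead,b=5,z]
e9 timeout(2): 2[cand,b=8,z]
e10 deliver 2→0: 0[foll,b=5,z]
e11 deliver 0→2: ·
e12 timeout(2): 2[cand,b=11,z]
e13 deliver 2→1: 1[foll,b=8,z]
e14 timeout(0): 0[cand,b=6,z]
e15 deliver 0→1: ·
e16 deliver 2→1: 1[foll,b=11,z]

-1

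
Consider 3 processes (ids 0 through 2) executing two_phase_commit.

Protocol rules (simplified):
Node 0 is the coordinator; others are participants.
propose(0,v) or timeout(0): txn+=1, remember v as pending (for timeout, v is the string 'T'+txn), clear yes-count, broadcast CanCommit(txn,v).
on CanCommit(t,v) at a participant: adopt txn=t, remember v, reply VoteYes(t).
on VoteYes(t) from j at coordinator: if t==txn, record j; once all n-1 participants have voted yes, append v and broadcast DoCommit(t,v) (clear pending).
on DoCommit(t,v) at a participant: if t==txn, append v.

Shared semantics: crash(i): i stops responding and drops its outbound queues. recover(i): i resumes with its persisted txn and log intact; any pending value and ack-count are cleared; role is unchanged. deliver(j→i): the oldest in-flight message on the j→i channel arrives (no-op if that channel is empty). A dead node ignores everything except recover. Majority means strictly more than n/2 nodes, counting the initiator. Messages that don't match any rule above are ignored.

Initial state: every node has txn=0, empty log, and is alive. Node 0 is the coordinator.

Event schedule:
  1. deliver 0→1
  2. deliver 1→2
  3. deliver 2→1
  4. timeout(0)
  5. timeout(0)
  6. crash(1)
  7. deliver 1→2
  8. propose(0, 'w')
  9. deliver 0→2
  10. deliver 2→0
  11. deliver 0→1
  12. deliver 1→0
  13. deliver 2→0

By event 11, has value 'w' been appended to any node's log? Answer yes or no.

no

1. deliver 0→1:  nop
2. deliver 1→2:  nop
3. deliver 2→1:  nop
4. timeout(0):  <0:coor t1 ->
5. timeout(0):  <0:coor t2 ->
6. crash(1):  <1:✗part t0 ->
7. deliver 1→2:  nop
8. propose(0,'w'):  <0:coor t3 ->
9. deliver 0→2:  <2:part t1 ->
10. deliver 2→0:  nop
11. deliver 0→1:  nop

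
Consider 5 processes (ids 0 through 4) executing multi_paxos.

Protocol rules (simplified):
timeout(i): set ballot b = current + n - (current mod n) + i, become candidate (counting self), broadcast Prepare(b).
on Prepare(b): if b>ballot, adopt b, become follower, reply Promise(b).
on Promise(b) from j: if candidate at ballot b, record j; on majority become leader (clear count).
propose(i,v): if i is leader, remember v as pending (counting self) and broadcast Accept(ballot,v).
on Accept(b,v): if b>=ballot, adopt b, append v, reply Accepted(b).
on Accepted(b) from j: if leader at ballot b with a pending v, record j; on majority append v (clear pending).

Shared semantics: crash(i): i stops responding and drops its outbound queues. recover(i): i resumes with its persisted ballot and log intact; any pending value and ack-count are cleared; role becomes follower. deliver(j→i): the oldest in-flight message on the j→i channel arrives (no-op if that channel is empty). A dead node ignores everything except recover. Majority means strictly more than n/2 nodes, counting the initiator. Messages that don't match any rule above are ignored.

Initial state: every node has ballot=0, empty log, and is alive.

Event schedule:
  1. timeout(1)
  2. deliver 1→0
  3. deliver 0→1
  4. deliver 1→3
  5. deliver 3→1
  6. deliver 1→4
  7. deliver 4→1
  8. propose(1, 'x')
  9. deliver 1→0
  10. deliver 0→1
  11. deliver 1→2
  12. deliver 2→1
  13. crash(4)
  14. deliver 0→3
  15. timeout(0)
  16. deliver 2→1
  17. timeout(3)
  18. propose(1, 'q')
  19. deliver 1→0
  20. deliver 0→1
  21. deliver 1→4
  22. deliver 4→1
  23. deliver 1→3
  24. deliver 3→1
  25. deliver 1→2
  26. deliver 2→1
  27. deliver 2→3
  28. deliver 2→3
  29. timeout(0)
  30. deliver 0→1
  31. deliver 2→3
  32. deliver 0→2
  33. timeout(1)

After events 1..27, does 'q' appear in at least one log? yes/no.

no

after 1 — timeout(1): n1:cand/b6/[-]
after 2 — deliver 1→0: n0:foll/b6/[-]
after 3 — deliver 0→1: ·
after 4 — deliver 1→3: n3:foll/b6/[-]
after 5 — deliver 3→1: n1:lead/b6/[-]
after 6 — deliver 1→4: n4:foll/b6/[-]
after 7 — deliver 4→1: ·
after 8 — propose(1,'x'): ·
after 9 — deliver 1→0: n0:foll/b6/[x]
after 10 — deliver 0→1: ·
after 11 — deliver 1→2: n2:foll/b6/[-]
after 12 — deliver 2→1: ·
after 13 — crash(4): n4:✗foll/b6/[-]
after 14 — deliver 0→3: ·
after 15 — timeout(0): n0:cand/b10/[x]
after 16 — deliver 2→1: ·
after 17 — timeout(3): n3:cand/b13/[-]
after 18 — propose(1,'q'): ·
after 19 — deliver 1→0: ·
after 20 — deliver 0→1: n1:foll/b10/[-]
after 21 — deliver 1→4: ·
after 22 — deliver 4→1: ·
after 23 — deliver 1→3: ·
after 24 — deliver 3→1: n1:foll/b13/[-]
after 25 — deliver 1→2: n2:foll/b6/[x]
after 26 — deliver 2→1: ·
after 27 — deliver 2→3: ·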